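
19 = 19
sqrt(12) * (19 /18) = 19 * sqrt(3) /9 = 3.66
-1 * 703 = -703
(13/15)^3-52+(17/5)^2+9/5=-37.99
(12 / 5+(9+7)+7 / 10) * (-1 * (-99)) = 18909 / 10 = 1890.90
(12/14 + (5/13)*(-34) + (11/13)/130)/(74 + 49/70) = -48161/294567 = -0.16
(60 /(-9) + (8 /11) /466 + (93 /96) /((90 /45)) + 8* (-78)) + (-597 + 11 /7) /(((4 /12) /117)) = -722091466847 /3444672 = -209625.61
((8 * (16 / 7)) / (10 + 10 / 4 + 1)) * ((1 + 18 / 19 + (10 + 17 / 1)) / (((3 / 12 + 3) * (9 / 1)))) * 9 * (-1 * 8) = -4505600 / 46683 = -96.51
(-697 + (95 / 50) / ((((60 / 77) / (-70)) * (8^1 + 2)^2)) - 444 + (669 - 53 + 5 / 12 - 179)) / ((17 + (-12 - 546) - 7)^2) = -4231741 / 1801824000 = -0.00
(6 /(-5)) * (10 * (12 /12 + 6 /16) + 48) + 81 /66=-4008 /55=-72.87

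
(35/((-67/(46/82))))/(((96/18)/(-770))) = 929775/21976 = 42.31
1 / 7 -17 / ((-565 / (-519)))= -61196 / 3955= -15.47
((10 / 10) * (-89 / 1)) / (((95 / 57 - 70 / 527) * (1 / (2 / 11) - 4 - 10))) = 16554 / 2425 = 6.83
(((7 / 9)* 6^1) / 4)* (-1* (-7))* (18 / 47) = 147 / 47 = 3.13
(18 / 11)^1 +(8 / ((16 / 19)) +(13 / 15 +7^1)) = 6271 / 330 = 19.00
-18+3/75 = -17.96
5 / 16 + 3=3.31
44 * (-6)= -264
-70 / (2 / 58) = -2030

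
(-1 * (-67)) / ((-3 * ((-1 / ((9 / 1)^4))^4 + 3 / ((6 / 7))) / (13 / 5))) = -82768235102048898 / 4988900508447265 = -16.59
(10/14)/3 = 5/21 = 0.24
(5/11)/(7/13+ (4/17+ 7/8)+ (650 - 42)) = 8840/11856449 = 0.00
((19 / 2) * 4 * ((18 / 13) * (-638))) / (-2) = 218196 / 13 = 16784.31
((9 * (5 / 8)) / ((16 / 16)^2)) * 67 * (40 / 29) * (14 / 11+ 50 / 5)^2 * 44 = 927172800 / 319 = 2906497.81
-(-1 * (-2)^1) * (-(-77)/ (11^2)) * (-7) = 98/ 11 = 8.91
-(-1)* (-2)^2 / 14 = 2 / 7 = 0.29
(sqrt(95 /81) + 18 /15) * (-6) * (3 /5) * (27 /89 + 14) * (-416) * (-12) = -686320128 /2225-12709632 * sqrt(95) /445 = -586836.39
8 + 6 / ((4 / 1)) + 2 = 23 / 2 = 11.50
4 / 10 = 2 / 5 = 0.40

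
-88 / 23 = -3.83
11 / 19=0.58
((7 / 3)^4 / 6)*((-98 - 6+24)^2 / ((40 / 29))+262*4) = 758716 / 27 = 28100.59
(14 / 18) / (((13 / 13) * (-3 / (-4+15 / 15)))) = 7 / 9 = 0.78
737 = 737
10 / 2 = 5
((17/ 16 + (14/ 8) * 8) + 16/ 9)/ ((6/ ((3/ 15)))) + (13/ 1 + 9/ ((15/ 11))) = 20.16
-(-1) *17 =17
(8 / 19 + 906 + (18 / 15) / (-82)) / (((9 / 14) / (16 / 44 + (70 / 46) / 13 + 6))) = 70234831982 / 7686393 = 9137.55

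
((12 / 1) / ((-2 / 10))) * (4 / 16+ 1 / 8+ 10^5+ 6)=-12000765 / 2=-6000382.50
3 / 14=0.21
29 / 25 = 1.16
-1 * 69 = -69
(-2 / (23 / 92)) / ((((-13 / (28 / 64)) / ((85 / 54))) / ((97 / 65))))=0.63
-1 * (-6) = 6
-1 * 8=-8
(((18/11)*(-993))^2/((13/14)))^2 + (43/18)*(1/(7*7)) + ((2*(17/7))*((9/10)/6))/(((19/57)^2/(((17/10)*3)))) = 882229702311809938557293/109117908900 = 8085104555296.42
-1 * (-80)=80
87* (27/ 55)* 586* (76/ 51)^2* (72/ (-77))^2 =4579629041664/ 94241455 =48594.63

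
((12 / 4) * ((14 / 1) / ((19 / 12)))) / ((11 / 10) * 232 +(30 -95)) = 840 / 6023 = 0.14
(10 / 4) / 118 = 5 / 236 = 0.02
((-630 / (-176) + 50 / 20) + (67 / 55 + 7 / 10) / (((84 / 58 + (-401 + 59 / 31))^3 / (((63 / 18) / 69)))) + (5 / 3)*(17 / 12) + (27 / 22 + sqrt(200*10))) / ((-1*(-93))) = 216282140258465594347 / 2080511600552088438240 + 20*sqrt(5) / 93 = 0.58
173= 173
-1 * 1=-1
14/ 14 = 1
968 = 968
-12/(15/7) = -28/5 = -5.60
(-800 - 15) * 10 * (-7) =57050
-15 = -15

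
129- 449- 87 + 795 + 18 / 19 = 7390 / 19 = 388.95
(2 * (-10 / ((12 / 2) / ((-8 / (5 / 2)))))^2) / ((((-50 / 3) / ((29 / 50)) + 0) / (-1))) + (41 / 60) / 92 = 1.99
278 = 278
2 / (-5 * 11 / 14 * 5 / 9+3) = 252 / 103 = 2.45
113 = 113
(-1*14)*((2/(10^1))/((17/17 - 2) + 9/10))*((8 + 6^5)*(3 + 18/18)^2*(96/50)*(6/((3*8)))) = 41846784/25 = 1673871.36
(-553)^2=305809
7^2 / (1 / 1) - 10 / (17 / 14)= 693 / 17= 40.76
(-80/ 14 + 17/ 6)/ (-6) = 121/ 252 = 0.48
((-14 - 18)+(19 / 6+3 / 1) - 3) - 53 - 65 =-881 / 6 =-146.83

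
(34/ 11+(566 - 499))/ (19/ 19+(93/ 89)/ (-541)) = 37122879/ 528616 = 70.23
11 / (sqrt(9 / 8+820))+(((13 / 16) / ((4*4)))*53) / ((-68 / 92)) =-15847 / 4352+22*sqrt(13138) / 6569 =-3.26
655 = 655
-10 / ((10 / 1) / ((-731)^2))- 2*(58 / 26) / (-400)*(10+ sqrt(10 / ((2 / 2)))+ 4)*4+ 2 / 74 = -6425683189 / 12025+ 29*sqrt(10) / 650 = -534360.21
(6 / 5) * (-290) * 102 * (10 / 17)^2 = -208800 / 17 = -12282.35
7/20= 0.35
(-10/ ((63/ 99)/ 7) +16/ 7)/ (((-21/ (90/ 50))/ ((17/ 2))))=19227/ 245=78.48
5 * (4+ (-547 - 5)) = -2740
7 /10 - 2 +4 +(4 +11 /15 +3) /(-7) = 67 /42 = 1.60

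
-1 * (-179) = 179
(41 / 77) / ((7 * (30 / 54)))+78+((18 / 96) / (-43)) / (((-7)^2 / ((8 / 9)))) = 54329327 / 695310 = 78.14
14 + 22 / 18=137 / 9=15.22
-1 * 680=-680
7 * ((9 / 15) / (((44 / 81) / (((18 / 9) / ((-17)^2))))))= 1701 / 31790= 0.05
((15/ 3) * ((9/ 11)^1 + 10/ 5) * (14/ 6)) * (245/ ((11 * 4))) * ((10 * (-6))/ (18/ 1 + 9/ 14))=-18607750/ 31581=-589.21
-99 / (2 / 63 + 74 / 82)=-255717 / 2413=-105.97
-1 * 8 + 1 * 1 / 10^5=-799999 / 100000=-8.00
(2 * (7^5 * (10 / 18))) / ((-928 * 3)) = -84035 / 12528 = -6.71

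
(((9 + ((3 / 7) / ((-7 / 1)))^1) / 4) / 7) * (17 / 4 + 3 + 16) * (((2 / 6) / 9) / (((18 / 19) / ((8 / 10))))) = 42997 / 185220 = 0.23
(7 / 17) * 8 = 56 / 17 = 3.29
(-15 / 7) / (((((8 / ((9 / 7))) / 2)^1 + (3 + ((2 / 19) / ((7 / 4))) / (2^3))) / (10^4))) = -6412500 / 1831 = -3502.18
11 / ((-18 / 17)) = -187 / 18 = -10.39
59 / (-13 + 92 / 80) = -1180 / 237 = -4.98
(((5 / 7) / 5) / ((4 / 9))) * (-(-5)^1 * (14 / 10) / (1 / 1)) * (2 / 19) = 9 / 38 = 0.24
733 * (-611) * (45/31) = -20153835/31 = -650123.71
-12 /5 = -2.40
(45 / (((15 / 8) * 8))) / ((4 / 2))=3 / 2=1.50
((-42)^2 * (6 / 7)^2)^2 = 1679616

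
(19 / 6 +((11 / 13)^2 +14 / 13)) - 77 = -73049 / 1014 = -72.04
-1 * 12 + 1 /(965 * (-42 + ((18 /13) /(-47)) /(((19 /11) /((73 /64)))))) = -180760963828 /15063382695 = -12.00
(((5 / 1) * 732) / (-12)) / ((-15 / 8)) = 162.67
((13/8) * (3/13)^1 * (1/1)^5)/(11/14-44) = -21/2420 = -0.01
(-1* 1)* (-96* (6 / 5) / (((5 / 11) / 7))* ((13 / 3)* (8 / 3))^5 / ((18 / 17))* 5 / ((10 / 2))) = 509631567757312 / 1476225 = 345226214.00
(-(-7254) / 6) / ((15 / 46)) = 3707.60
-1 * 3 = -3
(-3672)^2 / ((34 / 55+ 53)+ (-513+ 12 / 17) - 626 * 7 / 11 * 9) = -1050595920 / 315091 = -3334.26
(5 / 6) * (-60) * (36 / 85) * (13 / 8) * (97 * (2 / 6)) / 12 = -6305 / 68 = -92.72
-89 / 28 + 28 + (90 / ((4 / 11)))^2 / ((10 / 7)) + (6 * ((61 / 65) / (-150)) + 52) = 3909010459 / 91000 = 42956.16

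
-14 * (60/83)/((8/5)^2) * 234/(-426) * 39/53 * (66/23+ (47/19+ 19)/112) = 10682553375/2183804368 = 4.89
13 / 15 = 0.87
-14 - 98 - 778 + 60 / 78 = -11560 / 13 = -889.23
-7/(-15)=7/15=0.47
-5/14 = -0.36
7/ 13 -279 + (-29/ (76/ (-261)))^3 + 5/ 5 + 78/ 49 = 276142749229229/ 279627712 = 987537.13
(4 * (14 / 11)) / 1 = 56 / 11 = 5.09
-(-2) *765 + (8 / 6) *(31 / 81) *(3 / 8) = 247891 / 162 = 1530.19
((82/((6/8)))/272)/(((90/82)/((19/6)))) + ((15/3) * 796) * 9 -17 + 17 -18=986019019/27540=35803.16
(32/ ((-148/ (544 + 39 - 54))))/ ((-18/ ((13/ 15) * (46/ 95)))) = 1265368/ 474525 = 2.67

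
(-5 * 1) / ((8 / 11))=-55 / 8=-6.88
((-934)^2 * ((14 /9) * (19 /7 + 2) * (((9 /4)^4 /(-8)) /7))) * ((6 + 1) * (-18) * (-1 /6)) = -15739701219 /256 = -61483207.89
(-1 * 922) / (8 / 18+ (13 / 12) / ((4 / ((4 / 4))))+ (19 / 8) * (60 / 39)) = -1725984 / 8179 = -211.03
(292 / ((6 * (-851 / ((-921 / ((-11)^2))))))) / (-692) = -0.00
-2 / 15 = -0.13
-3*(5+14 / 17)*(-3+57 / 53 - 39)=644193 / 901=714.98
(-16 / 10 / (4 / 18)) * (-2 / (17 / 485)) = 6984 / 17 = 410.82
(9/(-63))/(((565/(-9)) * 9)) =1/3955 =0.00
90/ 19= 4.74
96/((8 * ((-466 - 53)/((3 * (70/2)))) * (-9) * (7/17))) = 340/519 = 0.66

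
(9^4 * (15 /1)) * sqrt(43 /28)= 121959.75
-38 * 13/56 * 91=-3211/4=-802.75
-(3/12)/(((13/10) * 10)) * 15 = -15/52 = -0.29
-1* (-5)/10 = 1/2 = 0.50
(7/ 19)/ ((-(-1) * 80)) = 7/ 1520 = 0.00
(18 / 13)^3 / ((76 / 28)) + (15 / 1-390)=-15612801 / 41743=-374.02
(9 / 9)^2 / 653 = 1 / 653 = 0.00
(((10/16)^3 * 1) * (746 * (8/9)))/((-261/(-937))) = 581.20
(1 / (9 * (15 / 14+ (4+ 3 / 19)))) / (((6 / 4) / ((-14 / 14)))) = -532 / 37557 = -0.01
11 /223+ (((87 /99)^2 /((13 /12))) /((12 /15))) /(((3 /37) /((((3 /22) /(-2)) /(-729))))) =1699728539 /33754761612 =0.05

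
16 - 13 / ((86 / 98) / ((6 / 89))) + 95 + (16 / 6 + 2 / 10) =6479186 / 57405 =112.87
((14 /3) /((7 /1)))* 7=14 /3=4.67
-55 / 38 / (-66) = 5 / 228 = 0.02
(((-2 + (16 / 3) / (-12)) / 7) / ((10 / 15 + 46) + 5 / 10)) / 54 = -22 / 160461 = -0.00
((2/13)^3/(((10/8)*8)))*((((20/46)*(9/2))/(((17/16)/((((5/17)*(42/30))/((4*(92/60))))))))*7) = 0.00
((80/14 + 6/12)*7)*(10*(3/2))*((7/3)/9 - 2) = -6815/6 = -1135.83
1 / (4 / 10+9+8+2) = 5 / 97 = 0.05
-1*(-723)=723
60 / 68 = 15 / 17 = 0.88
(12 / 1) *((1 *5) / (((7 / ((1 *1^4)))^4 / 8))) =480 / 2401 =0.20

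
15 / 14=1.07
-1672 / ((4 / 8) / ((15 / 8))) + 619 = -5651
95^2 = 9025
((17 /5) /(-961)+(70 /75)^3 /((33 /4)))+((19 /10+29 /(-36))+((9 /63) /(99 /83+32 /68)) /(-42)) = 58463058048107 /49235716876500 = 1.19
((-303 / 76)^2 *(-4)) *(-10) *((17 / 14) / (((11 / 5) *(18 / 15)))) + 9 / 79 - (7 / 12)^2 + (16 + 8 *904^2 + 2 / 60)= 10337245695672827 / 1581093360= 6538036.25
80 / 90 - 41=-361 / 9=-40.11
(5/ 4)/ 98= 0.01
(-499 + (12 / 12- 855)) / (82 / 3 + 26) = -4059 / 160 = -25.37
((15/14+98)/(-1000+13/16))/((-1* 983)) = 152/1506939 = 0.00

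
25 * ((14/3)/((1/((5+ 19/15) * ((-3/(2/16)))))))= -17546.67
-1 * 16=-16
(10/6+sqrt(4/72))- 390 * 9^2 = -94765/3+sqrt(2)/6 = -31588.10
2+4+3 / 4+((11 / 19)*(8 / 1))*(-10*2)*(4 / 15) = -4093 / 228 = -17.95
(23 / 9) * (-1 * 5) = -115 / 9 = -12.78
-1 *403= -403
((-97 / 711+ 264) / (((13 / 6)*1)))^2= 140785545796 / 9492561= 14831.14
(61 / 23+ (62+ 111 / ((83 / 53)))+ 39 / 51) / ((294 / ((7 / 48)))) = 1474409 / 21808416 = 0.07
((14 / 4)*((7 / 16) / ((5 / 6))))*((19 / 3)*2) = 931 / 40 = 23.28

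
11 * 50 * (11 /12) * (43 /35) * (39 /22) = 1098.04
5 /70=1 /14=0.07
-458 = -458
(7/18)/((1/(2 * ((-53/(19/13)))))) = -4823/171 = -28.20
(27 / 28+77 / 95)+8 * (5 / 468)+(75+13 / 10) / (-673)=73178395 / 41890212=1.75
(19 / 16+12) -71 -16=-1181 / 16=-73.81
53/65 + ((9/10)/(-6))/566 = 119953/147160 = 0.82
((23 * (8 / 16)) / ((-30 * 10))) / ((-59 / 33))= 253 / 11800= 0.02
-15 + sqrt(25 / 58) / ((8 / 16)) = -15 + 5 * sqrt(58) / 29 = -13.69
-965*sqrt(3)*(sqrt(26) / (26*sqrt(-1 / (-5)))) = -965*sqrt(390) / 26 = -732.97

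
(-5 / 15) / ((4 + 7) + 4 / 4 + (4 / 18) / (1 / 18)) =-1 / 48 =-0.02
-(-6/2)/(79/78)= 2.96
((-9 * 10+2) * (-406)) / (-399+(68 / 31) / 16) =-4430272 / 49459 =-89.57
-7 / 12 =-0.58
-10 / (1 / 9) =-90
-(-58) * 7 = 406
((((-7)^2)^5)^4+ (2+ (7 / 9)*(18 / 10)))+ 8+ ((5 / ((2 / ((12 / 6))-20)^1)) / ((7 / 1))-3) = 4233925831004503610518054367583966226 / 665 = 6366805760909027985741435000000000.00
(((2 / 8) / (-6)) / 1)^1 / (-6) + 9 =1297 / 144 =9.01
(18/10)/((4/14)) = 63/10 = 6.30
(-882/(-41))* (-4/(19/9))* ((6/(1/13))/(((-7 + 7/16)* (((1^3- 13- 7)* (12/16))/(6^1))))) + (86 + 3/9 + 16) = -22567889/222015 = -101.65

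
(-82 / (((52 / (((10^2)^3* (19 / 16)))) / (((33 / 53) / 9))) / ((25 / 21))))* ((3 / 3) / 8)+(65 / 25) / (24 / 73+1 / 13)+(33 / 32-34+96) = -7337459541691 / 381981600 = -19208.93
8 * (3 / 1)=24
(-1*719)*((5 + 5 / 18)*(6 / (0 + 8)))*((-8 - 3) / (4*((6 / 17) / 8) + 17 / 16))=25546070 / 1011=25268.12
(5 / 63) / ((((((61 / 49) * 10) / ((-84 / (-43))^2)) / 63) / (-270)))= -46675440 / 112789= -413.83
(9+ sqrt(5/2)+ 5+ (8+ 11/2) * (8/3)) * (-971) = -48550-971 * sqrt(10)/2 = -50085.29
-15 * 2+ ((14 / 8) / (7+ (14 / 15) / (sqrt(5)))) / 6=-268665 / 8968-5 * sqrt(5) / 4484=-29.96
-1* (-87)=87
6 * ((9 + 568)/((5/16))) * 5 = 55392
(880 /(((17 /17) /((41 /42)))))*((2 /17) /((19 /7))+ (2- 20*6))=-229108000 /2261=-101330.38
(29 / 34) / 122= 29 / 4148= 0.01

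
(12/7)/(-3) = -4/7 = -0.57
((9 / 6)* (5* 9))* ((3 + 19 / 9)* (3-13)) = -3450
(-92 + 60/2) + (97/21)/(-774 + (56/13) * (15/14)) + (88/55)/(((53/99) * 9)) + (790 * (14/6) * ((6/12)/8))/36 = -156226177367/2671734240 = -58.47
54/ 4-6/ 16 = 105/ 8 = 13.12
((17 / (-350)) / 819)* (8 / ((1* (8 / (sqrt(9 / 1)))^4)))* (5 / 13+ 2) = -4743 / 211993600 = -0.00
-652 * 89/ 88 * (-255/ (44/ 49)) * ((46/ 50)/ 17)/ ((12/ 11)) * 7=65025.98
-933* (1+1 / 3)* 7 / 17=-8708 / 17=-512.24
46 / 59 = 0.78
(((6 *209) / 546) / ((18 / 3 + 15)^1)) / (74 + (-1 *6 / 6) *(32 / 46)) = 4807 / 3221946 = 0.00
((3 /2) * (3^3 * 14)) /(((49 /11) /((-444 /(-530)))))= 106.63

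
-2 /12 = -1 /6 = -0.17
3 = 3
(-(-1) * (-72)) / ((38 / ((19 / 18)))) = -2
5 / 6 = 0.83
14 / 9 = 1.56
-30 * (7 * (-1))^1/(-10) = -21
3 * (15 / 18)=5 / 2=2.50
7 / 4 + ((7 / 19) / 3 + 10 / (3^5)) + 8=183091 / 18468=9.91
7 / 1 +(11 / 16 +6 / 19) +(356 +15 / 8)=111227 / 304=365.88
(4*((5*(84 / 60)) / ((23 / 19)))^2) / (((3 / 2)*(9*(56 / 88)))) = 222376 / 14283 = 15.57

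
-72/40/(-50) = 9/250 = 0.04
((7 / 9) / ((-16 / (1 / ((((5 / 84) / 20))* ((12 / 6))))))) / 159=-49 / 954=-0.05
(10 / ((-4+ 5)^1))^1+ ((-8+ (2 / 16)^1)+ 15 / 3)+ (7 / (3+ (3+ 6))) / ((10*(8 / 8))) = 431 / 60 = 7.18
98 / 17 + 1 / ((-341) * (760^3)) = 14669699967983 / 2544743872000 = 5.76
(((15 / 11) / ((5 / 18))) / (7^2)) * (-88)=-432 / 49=-8.82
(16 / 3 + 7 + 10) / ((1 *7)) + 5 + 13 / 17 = 3197 / 357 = 8.96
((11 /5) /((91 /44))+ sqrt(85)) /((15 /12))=1936 /2275+ 4 * sqrt(85) /5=8.23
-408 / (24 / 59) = -1003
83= 83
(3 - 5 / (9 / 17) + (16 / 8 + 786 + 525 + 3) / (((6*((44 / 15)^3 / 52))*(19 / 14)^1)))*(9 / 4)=297265327 / 404624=734.67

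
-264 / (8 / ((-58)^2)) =-111012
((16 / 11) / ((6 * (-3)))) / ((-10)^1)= 4 / 495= 0.01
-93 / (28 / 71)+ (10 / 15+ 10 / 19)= -374467 / 1596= -234.63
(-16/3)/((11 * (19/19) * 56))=-2/231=-0.01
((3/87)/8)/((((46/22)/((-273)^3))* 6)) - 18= -74795625/10672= -7008.59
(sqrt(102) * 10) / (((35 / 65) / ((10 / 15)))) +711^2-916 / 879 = 260 * sqrt(102) / 21 +444352043 / 879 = 505645.00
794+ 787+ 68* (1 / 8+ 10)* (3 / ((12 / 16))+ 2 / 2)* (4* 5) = 70431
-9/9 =-1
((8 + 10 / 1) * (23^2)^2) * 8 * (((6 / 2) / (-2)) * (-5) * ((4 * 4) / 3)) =1611884160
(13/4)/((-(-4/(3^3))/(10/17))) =12.90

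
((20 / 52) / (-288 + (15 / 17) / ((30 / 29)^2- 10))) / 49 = -25534 / 937194531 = -0.00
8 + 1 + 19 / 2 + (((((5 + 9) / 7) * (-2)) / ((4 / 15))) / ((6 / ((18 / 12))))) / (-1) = 89 / 4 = 22.25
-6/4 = -3/2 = -1.50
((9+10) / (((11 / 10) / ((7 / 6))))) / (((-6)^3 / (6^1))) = -665 / 1188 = -0.56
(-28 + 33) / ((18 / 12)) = 10 / 3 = 3.33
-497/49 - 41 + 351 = 2099/7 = 299.86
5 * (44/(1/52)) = 11440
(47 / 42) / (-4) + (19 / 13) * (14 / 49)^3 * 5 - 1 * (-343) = 36694789 / 107016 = 342.89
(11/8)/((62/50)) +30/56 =2855/1736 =1.64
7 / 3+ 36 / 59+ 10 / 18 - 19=-8231 / 531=-15.50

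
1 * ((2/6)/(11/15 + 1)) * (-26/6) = -5/6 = -0.83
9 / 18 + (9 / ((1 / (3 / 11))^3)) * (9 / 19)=29663 / 50578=0.59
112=112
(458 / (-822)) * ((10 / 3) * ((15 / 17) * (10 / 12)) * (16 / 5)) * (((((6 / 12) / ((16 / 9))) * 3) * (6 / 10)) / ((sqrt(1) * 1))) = -2.21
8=8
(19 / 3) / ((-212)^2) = 19 / 134832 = 0.00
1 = 1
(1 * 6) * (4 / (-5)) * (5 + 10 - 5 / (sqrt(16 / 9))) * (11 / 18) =-33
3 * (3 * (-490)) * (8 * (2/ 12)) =-5880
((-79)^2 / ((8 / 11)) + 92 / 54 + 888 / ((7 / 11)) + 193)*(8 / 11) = 7397.46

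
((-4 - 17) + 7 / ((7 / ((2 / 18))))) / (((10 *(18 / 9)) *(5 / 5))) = -1.04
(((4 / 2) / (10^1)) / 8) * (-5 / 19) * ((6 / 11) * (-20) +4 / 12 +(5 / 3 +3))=65 / 1672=0.04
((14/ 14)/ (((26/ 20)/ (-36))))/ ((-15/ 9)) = 216/ 13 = 16.62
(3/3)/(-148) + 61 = 9027/148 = 60.99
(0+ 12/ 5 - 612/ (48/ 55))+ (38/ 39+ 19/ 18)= -1630559/ 2340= -696.82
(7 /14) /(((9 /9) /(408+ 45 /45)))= 409 /2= 204.50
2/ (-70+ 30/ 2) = -2/ 55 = -0.04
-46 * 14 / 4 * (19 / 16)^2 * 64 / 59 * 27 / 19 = -82593 / 236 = -349.97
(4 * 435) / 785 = 2.22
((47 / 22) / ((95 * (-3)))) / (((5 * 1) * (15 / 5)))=-47 / 94050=-0.00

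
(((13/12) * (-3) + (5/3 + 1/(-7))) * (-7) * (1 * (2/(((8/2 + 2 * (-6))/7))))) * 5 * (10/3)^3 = -634375/162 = -3915.90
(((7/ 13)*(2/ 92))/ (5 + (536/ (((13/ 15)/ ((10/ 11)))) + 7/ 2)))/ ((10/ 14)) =539/ 18771565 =0.00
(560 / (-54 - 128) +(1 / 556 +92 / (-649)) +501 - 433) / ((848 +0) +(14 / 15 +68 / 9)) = 13675310865 / 180799442824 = 0.08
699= 699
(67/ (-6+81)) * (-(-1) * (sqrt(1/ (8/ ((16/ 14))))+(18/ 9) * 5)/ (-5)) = -134/ 75 - 67 * sqrt(7)/ 2625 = -1.85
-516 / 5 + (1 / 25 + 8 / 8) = -2554 / 25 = -102.16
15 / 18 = 5 / 6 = 0.83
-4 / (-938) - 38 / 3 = -17816 / 1407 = -12.66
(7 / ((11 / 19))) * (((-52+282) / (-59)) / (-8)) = 15295 / 2596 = 5.89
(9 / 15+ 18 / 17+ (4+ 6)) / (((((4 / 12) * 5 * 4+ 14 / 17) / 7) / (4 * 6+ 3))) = 561897 / 1910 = 294.19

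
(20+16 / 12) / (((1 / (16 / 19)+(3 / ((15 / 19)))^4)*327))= 640000 / 2057167791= 0.00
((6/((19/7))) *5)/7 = 30/19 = 1.58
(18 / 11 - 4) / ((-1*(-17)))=-26 / 187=-0.14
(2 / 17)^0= 1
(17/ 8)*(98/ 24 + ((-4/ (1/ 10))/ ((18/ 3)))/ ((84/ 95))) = -14807/ 2016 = -7.34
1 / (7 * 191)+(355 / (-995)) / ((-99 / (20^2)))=37990501 / 26340237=1.44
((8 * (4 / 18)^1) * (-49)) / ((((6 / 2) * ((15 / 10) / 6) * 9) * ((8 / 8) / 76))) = -238336 / 243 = -980.81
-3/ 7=-0.43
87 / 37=2.35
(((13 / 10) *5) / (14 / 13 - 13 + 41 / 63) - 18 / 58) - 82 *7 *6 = -1844585403 / 535456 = -3444.89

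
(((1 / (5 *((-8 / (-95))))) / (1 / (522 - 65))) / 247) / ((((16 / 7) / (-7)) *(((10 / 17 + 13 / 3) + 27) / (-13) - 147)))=0.09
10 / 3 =3.33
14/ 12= 7/ 6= 1.17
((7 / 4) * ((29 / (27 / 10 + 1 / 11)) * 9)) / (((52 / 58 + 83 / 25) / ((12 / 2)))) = 232.88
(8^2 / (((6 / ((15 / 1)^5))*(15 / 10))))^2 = 29160000000000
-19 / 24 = -0.79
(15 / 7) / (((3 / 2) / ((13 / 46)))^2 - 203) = -2535 / 206822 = -0.01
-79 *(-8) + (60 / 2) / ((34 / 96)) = 12184 / 17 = 716.71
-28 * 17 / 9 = -476 / 9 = -52.89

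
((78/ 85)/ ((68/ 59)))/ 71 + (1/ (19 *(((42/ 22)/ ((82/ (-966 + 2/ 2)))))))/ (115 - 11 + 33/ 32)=118872302359/ 10621476787026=0.01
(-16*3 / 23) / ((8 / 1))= -0.26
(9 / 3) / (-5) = -3 / 5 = -0.60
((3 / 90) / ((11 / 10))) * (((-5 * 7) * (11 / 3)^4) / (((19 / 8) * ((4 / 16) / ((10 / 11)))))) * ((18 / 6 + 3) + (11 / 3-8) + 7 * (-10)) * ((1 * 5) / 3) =33429.11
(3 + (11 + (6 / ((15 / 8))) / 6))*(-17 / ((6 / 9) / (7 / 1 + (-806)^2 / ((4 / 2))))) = -120380145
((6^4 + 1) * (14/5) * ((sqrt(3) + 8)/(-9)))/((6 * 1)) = -654.50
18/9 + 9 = 11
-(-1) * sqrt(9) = 3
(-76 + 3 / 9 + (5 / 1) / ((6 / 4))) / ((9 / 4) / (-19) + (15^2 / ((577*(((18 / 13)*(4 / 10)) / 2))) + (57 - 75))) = 9515884 / 2198337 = 4.33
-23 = -23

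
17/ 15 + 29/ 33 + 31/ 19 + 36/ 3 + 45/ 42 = 733627/ 43890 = 16.72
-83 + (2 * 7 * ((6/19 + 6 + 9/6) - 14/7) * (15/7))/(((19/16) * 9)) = -72209/1083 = -66.67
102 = 102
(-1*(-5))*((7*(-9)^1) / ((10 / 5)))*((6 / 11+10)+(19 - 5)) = -3865.91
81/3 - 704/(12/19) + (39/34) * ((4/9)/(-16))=-147927/136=-1087.70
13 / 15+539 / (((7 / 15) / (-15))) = -259862 / 15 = -17324.13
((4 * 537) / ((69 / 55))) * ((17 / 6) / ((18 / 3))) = 167365 / 207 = 808.53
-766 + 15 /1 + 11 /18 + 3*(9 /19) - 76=-824.97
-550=-550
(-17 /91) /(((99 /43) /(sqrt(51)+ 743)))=-543133 /9009 - 731 * sqrt(51) /9009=-60.87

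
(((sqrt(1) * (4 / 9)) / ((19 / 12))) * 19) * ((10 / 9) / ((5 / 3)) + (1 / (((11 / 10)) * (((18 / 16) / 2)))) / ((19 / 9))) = 14368 / 1881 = 7.64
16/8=2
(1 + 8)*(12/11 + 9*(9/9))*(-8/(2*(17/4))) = -15984/187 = -85.48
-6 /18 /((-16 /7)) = 0.15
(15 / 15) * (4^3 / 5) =64 / 5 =12.80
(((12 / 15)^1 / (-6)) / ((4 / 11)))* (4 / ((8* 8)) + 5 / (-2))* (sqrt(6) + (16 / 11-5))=-507 / 160 + 143* sqrt(6) / 160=-0.98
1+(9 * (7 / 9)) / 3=10 / 3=3.33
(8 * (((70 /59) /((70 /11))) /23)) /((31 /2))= 176 /42067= 0.00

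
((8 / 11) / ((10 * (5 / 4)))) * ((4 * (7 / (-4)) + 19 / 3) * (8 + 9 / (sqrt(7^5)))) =-256 / 825-96 * sqrt(7) / 94325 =-0.31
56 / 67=0.84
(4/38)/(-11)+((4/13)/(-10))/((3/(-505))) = 42140/8151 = 5.17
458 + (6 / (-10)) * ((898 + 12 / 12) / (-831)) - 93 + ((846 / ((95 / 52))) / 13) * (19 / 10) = 3000804 / 6925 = 433.33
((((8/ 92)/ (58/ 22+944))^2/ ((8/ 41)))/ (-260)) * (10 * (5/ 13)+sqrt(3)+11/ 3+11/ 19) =-7436539/ 5525466740526330- 4961 * sqrt(3)/ 29827080920520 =-0.00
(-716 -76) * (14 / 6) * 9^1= -16632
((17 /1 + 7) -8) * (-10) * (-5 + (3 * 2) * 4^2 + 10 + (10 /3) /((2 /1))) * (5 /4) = -61600 /3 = -20533.33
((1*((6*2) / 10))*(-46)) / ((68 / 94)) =-6486 / 85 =-76.31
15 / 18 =5 / 6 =0.83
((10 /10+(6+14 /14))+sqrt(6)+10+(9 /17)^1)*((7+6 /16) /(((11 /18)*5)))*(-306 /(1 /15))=-4516155 /22 - 243729*sqrt(6) /22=-232416.67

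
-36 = -36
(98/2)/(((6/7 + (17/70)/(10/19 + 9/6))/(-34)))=-4489870/2633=-1705.23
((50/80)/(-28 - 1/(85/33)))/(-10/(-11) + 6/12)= -0.02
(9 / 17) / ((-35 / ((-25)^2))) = -1125 / 119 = -9.45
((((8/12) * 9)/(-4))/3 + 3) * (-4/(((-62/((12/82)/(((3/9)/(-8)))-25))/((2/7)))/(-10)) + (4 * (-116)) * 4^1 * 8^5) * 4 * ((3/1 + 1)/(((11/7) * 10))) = -2164369728864/13981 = -154807934.26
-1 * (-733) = 733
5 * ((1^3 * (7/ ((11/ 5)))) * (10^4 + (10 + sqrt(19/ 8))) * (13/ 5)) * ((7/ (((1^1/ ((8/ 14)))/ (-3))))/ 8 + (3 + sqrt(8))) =455 * (3 + 4 * sqrt(2)) * (sqrt(38) + 40040)/ 88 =1792461.17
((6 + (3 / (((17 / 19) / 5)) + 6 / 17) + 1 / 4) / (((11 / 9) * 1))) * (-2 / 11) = -14301 / 4114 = -3.48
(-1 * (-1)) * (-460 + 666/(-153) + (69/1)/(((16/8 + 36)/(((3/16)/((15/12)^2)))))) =-7495781/16150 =-464.14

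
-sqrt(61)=-7.81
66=66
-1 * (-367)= 367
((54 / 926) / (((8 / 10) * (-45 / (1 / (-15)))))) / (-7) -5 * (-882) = 285856199 / 64820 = 4410.00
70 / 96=35 / 48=0.73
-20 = -20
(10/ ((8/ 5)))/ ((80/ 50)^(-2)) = 16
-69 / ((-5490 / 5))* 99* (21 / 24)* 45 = 239085 / 976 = 244.96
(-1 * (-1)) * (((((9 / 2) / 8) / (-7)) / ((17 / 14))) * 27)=-243 / 136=-1.79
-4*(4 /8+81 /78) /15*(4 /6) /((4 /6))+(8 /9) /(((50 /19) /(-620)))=-122752 /585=-209.83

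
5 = 5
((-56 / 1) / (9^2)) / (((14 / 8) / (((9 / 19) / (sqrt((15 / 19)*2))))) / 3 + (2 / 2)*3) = -4032 / 12841 + 784*sqrt(570) / 115569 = -0.15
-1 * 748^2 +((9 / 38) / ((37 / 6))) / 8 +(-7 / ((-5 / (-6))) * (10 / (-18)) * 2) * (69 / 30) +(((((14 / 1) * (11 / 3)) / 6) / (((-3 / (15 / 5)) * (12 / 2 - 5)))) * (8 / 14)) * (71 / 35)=-991174437623 / 1771560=-559492.45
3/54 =1/18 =0.06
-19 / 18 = -1.06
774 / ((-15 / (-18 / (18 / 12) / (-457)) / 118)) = -365328 / 2285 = -159.88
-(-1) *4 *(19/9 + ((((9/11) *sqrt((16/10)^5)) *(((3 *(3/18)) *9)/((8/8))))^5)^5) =76/9 + 12051601446294014787186231638150180486498325071499776611223960413237435849880002541435100768239616 *sqrt(10)/11747011722063279960001619894004176725132992942235432565212249755859375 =3244272749918959849695751000.00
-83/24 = -3.46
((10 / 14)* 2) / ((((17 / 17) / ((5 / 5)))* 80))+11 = 617 / 56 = 11.02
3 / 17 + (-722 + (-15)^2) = -8446 / 17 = -496.82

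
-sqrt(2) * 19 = -19 * sqrt(2) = -26.87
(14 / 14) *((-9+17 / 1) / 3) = 8 / 3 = 2.67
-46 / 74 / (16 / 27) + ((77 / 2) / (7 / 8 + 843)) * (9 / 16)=-4089807 / 3996592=-1.02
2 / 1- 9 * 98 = -880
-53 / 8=-6.62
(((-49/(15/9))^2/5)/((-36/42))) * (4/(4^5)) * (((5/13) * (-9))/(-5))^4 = -330812181/1827904000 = -0.18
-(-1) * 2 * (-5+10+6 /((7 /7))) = 22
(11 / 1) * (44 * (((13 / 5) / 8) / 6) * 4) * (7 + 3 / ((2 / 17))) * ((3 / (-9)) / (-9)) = 20449 / 162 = 126.23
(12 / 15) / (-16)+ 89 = 1779 / 20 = 88.95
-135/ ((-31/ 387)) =52245/ 31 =1685.32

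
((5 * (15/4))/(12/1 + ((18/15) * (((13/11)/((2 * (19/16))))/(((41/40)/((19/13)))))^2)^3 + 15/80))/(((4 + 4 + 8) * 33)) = 3825045190586455/1336504960569232956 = 0.00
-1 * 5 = -5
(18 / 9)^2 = 4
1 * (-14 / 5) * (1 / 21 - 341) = 2864 / 3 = 954.67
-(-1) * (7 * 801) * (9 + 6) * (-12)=-1009260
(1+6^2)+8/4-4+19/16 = 579/16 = 36.19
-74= -74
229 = 229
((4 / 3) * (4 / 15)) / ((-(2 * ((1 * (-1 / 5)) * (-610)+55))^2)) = -4 / 1409805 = -0.00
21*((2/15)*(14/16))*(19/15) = 931/300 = 3.10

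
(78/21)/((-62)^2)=13/13454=0.00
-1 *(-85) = 85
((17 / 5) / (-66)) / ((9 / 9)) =-17 / 330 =-0.05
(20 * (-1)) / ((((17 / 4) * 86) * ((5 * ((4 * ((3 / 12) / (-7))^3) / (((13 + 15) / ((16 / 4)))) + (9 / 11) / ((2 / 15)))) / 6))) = -20283648 / 1895533439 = -0.01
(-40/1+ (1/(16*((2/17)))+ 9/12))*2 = -1239/16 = -77.44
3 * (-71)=-213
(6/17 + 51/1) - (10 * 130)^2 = -28729127/17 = -1689948.65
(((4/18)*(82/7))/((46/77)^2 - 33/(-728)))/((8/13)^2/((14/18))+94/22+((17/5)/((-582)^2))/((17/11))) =7075245068667776/5203249793772049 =1.36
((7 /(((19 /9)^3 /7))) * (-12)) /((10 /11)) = -2357586 /34295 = -68.74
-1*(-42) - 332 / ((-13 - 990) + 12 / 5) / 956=50220529 / 1195717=42.00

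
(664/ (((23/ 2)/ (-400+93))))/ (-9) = 407696/ 207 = 1969.55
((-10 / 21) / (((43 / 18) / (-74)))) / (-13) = -4440 / 3913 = -1.13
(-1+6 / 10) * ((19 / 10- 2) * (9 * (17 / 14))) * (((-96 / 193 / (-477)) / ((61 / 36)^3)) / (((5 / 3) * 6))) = 19035648 / 2031565067875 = 0.00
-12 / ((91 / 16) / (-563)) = 108096 / 91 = 1187.87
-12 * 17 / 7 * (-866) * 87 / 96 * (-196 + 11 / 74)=-9281418651 / 2072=-4479449.16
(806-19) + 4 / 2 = 789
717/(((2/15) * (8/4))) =10755/4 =2688.75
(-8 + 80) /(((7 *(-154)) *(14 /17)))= -306 /3773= -0.08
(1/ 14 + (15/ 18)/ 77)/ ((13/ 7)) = 19/ 429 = 0.04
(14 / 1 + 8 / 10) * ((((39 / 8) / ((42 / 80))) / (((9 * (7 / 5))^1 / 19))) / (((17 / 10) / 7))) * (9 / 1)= 913900 / 119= 7679.83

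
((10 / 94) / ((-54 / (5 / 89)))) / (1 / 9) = -25 / 25098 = -0.00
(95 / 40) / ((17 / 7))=133 / 136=0.98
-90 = -90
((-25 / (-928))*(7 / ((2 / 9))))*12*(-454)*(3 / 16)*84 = -72814.90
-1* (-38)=38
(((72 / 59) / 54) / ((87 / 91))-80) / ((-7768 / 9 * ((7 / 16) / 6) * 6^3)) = 0.01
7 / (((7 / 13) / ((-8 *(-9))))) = 936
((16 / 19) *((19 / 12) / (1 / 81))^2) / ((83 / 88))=1218888 / 83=14685.40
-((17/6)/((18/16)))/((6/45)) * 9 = -170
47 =47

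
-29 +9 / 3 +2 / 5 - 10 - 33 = -68.60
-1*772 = -772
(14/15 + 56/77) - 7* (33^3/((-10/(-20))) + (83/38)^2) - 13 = -503162.73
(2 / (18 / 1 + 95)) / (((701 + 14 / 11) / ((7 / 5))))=154 / 4364625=0.00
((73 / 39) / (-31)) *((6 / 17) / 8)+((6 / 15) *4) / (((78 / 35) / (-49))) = -2892395 / 82212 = -35.18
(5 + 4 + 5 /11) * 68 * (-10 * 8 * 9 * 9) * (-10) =458265600 /11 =41660509.09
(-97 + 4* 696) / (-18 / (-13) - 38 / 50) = 873275 / 203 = 4301.85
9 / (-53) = -9 / 53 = -0.17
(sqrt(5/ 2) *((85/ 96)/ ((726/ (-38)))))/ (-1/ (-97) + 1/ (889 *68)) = -2367527015 *sqrt(10)/ 1055005776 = -7.10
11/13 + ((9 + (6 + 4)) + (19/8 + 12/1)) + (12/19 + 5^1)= 78749/1976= 39.85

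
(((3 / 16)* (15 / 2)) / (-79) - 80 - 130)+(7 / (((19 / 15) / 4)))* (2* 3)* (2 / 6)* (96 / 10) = 10298217 / 48032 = 214.40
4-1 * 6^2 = -32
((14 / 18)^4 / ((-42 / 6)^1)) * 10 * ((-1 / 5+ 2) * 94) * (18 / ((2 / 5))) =-3980.49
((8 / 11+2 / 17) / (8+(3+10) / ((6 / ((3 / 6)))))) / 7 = 1896 / 142681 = 0.01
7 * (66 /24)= 77 /4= 19.25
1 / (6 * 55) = 1 / 330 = 0.00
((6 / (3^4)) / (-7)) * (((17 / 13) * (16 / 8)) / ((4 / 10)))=-170 / 2457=-0.07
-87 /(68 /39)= -3393 /68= -49.90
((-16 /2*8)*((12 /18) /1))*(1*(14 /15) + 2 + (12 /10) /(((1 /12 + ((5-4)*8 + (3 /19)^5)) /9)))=-1968851877376 /10808303355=-182.16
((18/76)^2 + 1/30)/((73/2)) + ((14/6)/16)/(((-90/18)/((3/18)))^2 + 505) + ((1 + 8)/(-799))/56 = 7795456387/3313379555920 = 0.00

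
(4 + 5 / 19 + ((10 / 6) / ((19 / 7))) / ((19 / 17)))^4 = 737934182523136 / 1375668606321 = 536.42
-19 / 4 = -4.75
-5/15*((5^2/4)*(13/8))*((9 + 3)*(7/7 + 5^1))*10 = -4875/2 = -2437.50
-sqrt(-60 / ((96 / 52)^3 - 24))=-13 * sqrt(210730) / 3242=-1.84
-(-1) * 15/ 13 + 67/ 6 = 961/ 78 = 12.32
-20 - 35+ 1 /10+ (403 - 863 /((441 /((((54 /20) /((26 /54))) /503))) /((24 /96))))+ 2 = 4486965741 /12816440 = 350.09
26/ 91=2/ 7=0.29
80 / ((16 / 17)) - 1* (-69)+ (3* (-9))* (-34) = 1072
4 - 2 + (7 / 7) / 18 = 37 / 18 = 2.06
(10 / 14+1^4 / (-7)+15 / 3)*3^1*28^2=13104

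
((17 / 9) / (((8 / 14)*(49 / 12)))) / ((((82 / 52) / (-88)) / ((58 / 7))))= -2255968 / 6027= -374.31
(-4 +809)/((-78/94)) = -37835/39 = -970.13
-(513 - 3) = -510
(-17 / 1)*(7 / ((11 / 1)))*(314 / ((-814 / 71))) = 1326493 / 4477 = 296.29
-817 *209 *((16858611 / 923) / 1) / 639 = -319850933787 / 65533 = -4880761.35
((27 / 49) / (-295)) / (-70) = 27 / 1011850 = 0.00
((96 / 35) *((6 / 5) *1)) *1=576 / 175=3.29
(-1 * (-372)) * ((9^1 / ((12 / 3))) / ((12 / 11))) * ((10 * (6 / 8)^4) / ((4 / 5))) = 3034.53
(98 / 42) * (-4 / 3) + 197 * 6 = 10610 / 9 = 1178.89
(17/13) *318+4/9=48706/117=416.29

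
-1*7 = -7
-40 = -40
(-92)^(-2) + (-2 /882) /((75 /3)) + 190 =17729966561 /93315600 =190.00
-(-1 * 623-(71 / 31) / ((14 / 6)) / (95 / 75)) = 2571824 / 4123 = 623.77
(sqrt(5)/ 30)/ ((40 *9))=sqrt(5)/ 10800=0.00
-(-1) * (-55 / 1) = -55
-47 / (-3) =47 / 3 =15.67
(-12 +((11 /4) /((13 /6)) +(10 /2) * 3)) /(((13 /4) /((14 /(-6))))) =-518 /169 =-3.07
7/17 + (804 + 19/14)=191773/238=805.77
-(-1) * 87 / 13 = 87 / 13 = 6.69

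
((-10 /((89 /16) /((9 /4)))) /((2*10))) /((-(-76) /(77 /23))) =-693 /77786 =-0.01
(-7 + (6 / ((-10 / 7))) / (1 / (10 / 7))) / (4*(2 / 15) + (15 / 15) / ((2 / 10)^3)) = -195 / 1883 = -0.10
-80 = -80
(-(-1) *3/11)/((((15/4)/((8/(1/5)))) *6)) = 16/33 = 0.48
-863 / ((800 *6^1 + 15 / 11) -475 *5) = -9493 / 26690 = -0.36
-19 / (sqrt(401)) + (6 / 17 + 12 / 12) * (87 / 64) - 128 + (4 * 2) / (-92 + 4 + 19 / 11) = -130358331 / 1032512 - 19 * sqrt(401) / 401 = -127.20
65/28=2.32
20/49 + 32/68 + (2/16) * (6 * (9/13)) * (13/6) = 13353/6664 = 2.00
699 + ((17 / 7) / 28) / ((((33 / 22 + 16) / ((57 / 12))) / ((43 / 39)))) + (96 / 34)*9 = 6589746313 / 9096360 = 724.44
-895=-895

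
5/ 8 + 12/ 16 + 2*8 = 139/ 8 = 17.38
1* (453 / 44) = 453 / 44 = 10.30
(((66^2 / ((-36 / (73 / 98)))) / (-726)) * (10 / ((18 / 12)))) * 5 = 1825 / 441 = 4.14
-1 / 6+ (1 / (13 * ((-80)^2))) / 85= -3535997 / 21216000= -0.17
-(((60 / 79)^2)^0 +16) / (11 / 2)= -34 / 11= -3.09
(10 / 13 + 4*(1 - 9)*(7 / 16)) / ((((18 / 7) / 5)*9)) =-3010 / 1053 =-2.86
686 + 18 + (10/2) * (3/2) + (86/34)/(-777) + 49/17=18872467/26418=714.38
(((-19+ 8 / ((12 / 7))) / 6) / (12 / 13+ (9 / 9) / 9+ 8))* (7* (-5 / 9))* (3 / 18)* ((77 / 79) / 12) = 215215 / 15459984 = 0.01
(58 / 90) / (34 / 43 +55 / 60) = 4988 / 13215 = 0.38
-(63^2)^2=-15752961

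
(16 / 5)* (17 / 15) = 272 / 75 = 3.63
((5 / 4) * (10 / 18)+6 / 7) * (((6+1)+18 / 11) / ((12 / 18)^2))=37145 / 1232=30.15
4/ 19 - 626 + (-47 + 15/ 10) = -25509/ 38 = -671.29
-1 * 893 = -893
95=95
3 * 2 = 6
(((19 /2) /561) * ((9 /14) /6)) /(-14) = -19 /146608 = -0.00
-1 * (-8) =8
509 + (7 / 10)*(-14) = 2496 / 5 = 499.20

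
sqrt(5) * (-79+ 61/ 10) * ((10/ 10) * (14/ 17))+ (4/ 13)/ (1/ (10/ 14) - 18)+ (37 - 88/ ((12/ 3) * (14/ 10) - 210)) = 20627813/ 551369 - 5103 * sqrt(5)/ 85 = -96.83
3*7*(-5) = -105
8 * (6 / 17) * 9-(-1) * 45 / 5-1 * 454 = -7133 / 17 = -419.59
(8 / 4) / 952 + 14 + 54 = 32369 / 476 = 68.00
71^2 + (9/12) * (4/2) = 10085/2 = 5042.50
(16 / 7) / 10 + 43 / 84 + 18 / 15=163 / 84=1.94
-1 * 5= -5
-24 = -24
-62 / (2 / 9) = -279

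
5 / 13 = 0.38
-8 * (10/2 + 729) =-5872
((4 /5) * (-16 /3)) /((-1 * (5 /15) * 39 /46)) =15.10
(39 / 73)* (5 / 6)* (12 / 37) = 0.14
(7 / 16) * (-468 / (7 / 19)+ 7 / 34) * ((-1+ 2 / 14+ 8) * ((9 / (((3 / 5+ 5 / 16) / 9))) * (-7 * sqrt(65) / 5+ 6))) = -18363449250 / 8687+ 612114975 * sqrt(65) / 1241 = 1862754.88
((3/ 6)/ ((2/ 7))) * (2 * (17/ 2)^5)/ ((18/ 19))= 188840981/ 1152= 163924.46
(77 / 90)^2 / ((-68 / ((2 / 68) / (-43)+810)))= -7021234451 / 805269600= -8.72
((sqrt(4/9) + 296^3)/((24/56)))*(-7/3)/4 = -1906173745/54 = -35299513.80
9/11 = 0.82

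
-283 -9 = -292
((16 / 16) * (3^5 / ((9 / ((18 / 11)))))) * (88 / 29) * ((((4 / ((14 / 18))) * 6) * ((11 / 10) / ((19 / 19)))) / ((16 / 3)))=866052 / 1015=853.25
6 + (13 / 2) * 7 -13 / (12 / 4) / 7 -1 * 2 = 2053 / 42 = 48.88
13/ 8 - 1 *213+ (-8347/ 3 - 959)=-94865/ 24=-3952.71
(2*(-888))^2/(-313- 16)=-3154176/329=-9587.16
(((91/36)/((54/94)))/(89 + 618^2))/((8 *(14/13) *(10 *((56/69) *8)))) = 182689/8871992156160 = 0.00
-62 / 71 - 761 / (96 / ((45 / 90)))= -65935 / 13632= -4.84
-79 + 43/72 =-5645/72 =-78.40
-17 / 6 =-2.83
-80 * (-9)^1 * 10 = 7200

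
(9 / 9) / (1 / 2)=2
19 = 19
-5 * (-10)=50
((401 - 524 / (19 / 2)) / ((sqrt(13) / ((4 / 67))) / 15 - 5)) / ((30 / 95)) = -19713000 / 31643 - 4402570 * sqrt(13) / 31643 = -1124.63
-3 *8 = -24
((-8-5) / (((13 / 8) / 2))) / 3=-16 / 3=-5.33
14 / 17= 0.82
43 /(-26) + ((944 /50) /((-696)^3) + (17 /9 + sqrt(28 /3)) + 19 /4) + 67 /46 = 2 * sqrt(21) /3 + 2029272093959 /315027835200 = 9.50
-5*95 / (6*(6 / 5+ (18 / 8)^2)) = -19000 / 1503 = -12.64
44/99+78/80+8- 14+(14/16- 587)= -106327/180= -590.71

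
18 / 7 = 2.57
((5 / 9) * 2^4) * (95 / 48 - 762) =-182405 / 27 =-6755.74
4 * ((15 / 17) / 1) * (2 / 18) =20 / 51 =0.39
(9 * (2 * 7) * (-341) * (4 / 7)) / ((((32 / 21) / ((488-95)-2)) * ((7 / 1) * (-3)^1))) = 1199979 / 4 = 299994.75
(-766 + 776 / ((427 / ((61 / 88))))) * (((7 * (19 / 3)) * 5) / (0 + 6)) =-5594075 / 198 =-28252.90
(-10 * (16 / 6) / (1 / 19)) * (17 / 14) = -12920 / 21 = -615.24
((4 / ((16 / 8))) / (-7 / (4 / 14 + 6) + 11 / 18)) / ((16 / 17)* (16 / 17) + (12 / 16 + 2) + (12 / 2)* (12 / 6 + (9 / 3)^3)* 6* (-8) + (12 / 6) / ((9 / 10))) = 8239968 / 17279818939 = 0.00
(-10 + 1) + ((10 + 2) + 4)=7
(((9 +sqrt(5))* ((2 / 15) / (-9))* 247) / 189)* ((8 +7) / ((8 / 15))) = -1235 / 252-1235* sqrt(5) / 2268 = -6.12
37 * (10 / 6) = 185 / 3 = 61.67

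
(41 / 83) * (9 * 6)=2214 / 83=26.67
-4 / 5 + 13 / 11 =21 / 55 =0.38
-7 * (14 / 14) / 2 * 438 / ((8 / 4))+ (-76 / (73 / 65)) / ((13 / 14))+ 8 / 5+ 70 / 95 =-11609743 / 13870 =-837.04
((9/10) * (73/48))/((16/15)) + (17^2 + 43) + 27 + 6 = 187537/512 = 366.28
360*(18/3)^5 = 2799360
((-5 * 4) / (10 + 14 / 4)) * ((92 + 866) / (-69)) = 38320 / 1863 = 20.57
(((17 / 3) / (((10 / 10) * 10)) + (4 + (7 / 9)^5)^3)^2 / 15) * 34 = 452311926293607859619794622097544337 / 31793368706412152635720824900750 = 14226.61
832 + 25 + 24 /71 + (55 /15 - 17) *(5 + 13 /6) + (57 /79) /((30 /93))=385684523 /504810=764.02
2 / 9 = 0.22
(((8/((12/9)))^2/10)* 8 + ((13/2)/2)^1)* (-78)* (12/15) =-49998/25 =-1999.92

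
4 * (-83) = -332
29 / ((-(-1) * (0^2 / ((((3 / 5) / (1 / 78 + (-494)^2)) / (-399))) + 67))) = 29 / 67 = 0.43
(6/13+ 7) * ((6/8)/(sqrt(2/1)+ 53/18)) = 138807/56186 - 23571 * sqrt(2)/28093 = 1.28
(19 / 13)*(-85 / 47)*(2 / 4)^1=-1615 / 1222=-1.32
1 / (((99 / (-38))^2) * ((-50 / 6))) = -1444 / 81675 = -0.02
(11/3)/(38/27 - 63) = -0.06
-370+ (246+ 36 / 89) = -11000 / 89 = -123.60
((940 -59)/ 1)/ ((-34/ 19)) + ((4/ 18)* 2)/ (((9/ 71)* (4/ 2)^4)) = -2710511/ 5508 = -492.10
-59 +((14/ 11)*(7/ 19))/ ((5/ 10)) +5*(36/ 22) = -10425/ 209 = -49.88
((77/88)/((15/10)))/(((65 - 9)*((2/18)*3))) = 1/32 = 0.03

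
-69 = -69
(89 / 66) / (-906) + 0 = -89 / 59796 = -0.00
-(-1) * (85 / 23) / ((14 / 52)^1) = 2210 / 161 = 13.73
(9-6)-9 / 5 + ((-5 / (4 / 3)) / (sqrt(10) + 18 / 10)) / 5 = 4731 / 3380-75 * sqrt(10) / 676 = 1.05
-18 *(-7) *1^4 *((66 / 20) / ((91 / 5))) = 297 / 13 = 22.85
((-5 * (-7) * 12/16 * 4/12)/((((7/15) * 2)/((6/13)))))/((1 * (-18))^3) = -25/33696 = -0.00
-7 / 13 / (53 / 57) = -399 / 689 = -0.58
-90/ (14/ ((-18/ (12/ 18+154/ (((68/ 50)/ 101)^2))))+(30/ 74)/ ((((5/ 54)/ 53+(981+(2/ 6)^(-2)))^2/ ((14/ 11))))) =917845742458536398100/ 6737033570044067474355367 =0.00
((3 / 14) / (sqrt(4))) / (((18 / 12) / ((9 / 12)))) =3 / 56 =0.05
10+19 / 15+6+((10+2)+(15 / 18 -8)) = 221 / 10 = 22.10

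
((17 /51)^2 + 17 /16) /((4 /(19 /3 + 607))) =19435 /108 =179.95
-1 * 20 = -20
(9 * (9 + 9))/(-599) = -162/599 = -0.27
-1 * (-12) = 12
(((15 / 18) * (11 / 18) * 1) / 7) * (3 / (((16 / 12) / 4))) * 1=55 / 84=0.65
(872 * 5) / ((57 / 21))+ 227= 1833.32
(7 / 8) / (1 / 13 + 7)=91 / 736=0.12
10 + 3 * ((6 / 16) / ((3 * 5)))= 403 / 40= 10.08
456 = 456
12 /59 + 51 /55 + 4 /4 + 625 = 627.13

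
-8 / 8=-1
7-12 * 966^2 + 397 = -11197468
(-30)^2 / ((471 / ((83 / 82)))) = 12450 / 6437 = 1.93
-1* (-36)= 36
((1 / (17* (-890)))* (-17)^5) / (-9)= -83521 / 8010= -10.43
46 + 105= 151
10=10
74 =74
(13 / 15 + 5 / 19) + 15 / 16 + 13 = 68707 / 4560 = 15.07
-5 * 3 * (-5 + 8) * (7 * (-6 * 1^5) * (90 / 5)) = 34020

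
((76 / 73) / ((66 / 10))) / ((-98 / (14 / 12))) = -95 / 50589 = -0.00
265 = 265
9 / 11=0.82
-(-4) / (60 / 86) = 86 / 15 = 5.73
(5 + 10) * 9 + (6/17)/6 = 2296/17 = 135.06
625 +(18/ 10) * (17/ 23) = 72028/ 115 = 626.33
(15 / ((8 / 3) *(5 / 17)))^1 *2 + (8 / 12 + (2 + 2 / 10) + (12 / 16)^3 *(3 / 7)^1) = 277519 / 6720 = 41.30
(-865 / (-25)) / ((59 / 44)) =25.80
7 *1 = 7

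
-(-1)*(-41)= -41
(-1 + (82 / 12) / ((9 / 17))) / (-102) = -643 / 5508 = -0.12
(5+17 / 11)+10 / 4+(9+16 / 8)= 441 / 22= 20.05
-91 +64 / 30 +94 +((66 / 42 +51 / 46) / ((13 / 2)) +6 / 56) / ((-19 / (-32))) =3583939 / 596505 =6.01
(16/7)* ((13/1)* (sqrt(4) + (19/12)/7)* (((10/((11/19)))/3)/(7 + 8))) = 33592/1323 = 25.39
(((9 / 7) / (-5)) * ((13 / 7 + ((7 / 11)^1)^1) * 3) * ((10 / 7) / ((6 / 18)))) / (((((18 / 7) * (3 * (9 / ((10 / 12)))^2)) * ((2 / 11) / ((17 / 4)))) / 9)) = -850 / 441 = -1.93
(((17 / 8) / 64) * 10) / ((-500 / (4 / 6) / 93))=-527 / 12800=-0.04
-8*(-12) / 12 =8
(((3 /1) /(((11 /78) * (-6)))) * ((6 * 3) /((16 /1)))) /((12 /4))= -117 /88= -1.33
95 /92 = 1.03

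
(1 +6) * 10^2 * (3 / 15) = 140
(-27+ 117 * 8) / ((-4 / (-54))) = 24543 / 2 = 12271.50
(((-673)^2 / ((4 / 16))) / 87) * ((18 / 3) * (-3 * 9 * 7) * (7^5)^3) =-3251266130151103247064 / 29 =-112112625177624249898.76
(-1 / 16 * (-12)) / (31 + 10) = 3 / 164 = 0.02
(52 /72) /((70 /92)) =0.95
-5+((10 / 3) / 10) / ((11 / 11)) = -14 / 3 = -4.67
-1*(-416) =416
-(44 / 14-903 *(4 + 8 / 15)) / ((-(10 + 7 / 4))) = -572664 / 1645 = -348.12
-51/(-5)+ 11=106/5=21.20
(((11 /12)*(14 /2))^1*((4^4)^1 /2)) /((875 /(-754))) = -707.75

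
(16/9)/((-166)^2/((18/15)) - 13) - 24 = -4957256/206553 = -24.00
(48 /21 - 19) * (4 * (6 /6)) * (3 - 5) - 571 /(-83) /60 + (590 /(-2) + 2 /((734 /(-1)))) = -2061996101 /12793620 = -161.17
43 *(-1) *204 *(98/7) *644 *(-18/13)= 1423590336/13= 109506948.92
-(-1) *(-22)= -22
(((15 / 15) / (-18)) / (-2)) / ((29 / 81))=9 / 116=0.08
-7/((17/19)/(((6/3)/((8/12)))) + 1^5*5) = -399/302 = -1.32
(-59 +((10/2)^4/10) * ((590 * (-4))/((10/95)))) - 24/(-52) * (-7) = -18217059/13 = -1401312.23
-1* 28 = -28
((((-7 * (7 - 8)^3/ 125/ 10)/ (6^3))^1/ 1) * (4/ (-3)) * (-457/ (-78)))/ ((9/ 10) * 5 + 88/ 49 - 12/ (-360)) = -156751/ 4898556000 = -0.00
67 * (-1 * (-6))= 402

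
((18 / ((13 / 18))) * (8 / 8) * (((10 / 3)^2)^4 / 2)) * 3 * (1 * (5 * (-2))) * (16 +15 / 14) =-239000000000 / 2457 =-97273097.27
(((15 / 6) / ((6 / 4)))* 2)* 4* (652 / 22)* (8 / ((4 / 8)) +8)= 104320 / 11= 9483.64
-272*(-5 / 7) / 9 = 1360 / 63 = 21.59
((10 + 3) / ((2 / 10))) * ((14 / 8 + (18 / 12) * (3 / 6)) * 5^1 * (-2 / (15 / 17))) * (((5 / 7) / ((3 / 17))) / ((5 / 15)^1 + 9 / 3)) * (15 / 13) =-36125 / 14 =-2580.36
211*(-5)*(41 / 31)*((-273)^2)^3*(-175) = 3133648262209043021625 / 31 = 101085427813194936181.45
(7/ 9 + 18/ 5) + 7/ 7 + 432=19682/ 45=437.38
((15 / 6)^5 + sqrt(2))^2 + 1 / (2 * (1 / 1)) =3125 * sqrt(2) / 16 + 9768185 / 1024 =9815.46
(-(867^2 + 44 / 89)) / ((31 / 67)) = -4482324455 / 2759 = -1624619.23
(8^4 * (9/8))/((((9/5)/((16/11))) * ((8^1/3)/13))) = 199680/11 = 18152.73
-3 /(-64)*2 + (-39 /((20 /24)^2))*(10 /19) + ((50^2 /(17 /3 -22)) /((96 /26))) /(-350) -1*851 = -880.35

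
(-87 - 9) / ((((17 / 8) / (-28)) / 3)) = 64512 / 17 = 3794.82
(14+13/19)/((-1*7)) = -279/133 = -2.10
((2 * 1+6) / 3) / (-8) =-1 / 3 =-0.33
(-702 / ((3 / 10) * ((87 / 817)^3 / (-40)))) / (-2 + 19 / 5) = 28357602676000 / 658503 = 43063741.06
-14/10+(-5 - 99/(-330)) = -61/10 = -6.10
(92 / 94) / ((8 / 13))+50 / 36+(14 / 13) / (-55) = 3580627 / 1209780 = 2.96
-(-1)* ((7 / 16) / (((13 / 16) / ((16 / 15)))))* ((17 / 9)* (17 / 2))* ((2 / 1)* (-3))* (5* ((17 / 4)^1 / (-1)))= 137564 / 117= 1175.76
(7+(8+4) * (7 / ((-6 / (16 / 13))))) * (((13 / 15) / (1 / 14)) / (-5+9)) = -931 / 30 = -31.03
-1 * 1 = -1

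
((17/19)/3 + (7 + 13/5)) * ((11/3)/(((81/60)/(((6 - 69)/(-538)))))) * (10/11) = 394940/137997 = 2.86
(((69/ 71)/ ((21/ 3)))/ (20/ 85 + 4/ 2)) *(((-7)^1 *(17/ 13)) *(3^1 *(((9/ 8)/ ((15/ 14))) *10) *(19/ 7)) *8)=-358938/ 923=-388.88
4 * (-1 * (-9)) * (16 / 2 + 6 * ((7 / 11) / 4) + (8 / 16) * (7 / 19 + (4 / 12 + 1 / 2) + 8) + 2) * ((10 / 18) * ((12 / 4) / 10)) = 39013 / 418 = 93.33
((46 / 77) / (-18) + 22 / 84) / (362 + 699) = 317 / 1470546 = 0.00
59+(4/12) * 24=67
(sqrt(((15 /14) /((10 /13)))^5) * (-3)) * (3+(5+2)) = -22815 * sqrt(273) /5488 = -68.69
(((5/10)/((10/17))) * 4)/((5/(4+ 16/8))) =102/25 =4.08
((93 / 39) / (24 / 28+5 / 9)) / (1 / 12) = 23436 / 1157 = 20.26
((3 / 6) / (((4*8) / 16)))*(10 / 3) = 5 / 6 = 0.83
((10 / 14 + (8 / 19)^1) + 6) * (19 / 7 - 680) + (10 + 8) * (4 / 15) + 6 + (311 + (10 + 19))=-20863071 / 4655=-4481.86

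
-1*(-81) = 81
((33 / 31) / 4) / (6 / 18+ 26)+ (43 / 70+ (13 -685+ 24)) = -221959201 / 342860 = -647.38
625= 625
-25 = -25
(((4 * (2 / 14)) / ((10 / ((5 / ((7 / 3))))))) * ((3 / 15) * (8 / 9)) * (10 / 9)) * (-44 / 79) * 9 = -1408 / 11613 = -0.12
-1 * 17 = -17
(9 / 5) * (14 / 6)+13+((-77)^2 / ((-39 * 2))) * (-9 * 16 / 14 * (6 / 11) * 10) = 278318 / 65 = 4281.82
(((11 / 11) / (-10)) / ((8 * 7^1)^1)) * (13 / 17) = -13 / 9520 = -0.00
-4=-4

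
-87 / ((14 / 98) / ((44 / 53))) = -26796 / 53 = -505.58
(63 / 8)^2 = 3969 / 64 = 62.02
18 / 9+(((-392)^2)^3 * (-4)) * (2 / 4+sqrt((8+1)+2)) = -14513641568075776 * sqrt(11)-7256820784037886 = -55393124207050623.30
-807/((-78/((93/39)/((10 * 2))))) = 8339/6760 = 1.23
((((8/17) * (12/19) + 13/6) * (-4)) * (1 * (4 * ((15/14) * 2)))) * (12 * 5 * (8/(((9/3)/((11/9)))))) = -336160000/20349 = -16519.73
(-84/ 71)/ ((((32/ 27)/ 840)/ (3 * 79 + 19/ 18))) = -28345275/ 142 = -199614.61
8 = 8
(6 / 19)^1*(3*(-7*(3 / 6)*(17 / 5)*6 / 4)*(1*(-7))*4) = 44982 / 95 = 473.49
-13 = -13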